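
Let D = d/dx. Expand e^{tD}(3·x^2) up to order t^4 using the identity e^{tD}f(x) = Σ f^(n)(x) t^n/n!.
3 t^{2} + 6 t x + 3 x^{2}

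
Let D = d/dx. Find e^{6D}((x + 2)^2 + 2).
x^{2} + 16 x + 66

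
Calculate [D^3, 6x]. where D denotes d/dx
18D^{2}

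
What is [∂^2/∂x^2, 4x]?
8\frac{d}{dx}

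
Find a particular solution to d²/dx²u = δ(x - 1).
\frac{|x - 1|}{2}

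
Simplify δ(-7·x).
\frac{\delta(x)}{7}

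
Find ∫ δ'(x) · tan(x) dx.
-1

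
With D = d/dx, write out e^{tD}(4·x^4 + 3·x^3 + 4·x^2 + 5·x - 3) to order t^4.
4 t^{4} + t^{3} \left(16 x + 3\right) + t^{2} \left(24 x^{2} + 9 x + 4\right) + t \left(16 x^{3} + 9 x^{2} + 8 x + 5\right) + 4 x^{4} + 3 x^{3} + 4 x^{2} + 5 x - 3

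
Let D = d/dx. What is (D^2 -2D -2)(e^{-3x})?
13 e^{- 3 x}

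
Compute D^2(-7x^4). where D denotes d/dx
- 84 x^{2}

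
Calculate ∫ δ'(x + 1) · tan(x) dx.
- \tan^{2}{\left(1 \right)} - 1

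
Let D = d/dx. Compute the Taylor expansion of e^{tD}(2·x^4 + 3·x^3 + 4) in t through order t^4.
2 t^{4} + t^{3} \left(8 x + 3\right) + 3 t^{2} x \left(4 x + 3\right) + t x^{2} \left(8 x + 9\right) + 2 x^{4} + 3 x^{3} + 4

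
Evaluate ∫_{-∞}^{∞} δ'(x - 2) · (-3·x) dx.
3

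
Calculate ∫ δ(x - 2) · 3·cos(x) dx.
3 \cos{\left(2 \right)}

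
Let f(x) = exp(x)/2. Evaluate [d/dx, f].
\frac{e^{x}}{2}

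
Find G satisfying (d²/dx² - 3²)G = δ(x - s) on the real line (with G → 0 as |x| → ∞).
-\frac{e^{-3|x-s|}}{6}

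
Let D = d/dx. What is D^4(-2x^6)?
- 720 x^{2}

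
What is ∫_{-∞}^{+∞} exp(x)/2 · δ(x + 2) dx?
\frac{1}{2 e^{2}}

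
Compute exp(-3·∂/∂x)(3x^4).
3 x^{4} - 36 x^{3} + 162 x^{2} - 324 x + 243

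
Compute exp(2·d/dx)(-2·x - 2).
- 2 x - 6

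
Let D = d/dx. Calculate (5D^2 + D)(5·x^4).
20 x^{2} \left(x + 15\right)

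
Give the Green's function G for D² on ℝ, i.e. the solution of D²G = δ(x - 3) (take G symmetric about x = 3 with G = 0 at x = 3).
\frac{|x - 3|}{2}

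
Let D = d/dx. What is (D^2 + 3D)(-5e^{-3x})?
0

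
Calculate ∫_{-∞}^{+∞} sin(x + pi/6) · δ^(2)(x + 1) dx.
- \cos{\left(1 + \frac{\pi}{3} \right)}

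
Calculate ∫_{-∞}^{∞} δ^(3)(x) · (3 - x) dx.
0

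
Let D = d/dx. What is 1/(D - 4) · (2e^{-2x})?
- \frac{e^{- 2 x}}{3}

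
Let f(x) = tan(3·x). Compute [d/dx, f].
\frac{3}{\cos^{2}{\left(3 x \right)}}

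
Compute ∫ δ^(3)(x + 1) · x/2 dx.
0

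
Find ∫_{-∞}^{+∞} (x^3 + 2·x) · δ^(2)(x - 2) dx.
12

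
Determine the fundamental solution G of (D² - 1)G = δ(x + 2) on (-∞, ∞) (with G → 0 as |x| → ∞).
-\frac{e^{-|x + 2|}}{2}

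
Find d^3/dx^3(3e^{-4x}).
- 192 e^{- 4 x}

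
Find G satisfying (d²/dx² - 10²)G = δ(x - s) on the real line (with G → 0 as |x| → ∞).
-\frac{e^{-10|x-s|}}{20}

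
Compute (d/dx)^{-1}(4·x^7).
\frac{x^{8}}{2}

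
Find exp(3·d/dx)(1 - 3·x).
- 3 x - 8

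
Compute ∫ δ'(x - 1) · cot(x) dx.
\frac{1}{\sin^{2}{\left(1 \right)}}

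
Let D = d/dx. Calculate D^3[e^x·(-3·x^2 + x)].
\left(- 3 x^{2} - 17 x - 15\right) e^{x}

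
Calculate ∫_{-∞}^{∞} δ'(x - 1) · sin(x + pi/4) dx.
- \cos{\left(\frac{\pi}{4} + 1 \right)}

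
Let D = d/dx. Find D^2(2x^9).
144 x^{7}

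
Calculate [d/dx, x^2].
2 x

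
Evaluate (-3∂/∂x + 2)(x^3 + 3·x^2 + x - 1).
2 x^{3} - 3 x^{2} - 16 x - 5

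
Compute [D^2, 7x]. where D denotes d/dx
14D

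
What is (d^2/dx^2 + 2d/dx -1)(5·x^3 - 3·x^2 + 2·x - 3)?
- 5 x^{3} + 33 x^{2} + 16 x + 1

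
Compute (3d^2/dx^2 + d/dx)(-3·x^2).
- 6 x - 18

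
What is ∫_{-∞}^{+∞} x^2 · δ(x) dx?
0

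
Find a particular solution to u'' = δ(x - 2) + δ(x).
\frac{|x - 2|}{2} + \frac{|x|}{2}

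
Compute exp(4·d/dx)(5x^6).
5 x^{6} + 120 x^{5} + 1200 x^{4} + 6400 x^{3} + 19200 x^{2} + 30720 x + 20480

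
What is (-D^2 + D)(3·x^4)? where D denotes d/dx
12 x^{2} \left(x - 3\right)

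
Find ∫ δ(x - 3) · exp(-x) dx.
e^{-3}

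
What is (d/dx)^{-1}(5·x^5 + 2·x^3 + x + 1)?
\frac{5 x^{6}}{6} + \frac{x^{4}}{2} + \frac{x^{2}}{2} + x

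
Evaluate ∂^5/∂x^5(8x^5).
960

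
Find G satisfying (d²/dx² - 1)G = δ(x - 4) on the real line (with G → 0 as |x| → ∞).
-\frac{e^{-|x - 4|}}{2}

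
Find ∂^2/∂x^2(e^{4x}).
16 e^{4 x}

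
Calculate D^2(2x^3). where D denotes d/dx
12 x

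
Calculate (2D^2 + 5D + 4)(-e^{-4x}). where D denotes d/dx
- 16 e^{- 4 x}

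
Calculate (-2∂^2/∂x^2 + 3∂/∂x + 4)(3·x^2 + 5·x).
12 x^{2} + 38 x + 3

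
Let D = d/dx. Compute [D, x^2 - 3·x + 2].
2 x - 3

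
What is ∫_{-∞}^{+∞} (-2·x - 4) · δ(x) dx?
-4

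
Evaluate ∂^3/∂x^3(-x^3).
-6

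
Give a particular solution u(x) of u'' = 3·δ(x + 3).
\frac{3|x + 3|}{2}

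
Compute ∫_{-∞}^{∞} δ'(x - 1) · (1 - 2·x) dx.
2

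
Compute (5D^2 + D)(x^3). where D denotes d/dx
3 x \left(x + 10\right)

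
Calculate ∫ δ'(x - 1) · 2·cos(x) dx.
2 \sin{\left(1 \right)}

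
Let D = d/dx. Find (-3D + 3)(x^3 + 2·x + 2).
3 x \left(x^{2} - 3 x + 2\right)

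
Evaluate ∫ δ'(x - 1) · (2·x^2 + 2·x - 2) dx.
-6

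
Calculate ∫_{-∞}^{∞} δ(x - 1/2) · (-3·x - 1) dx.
- \frac{5}{2}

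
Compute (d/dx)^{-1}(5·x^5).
\frac{5 x^{6}}{6}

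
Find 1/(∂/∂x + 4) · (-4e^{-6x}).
2 e^{- 6 x}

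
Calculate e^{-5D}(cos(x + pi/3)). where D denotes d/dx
\cos{\left(x - 5 + \frac{\pi}{3} \right)}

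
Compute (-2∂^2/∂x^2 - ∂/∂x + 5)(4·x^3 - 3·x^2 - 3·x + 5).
20 x^{3} - 27 x^{2} - 57 x + 40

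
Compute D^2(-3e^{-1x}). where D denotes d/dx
- 3 e^{- x}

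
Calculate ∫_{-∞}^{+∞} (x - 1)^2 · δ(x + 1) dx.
4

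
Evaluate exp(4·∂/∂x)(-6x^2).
- 6 x^{2} - 48 x - 96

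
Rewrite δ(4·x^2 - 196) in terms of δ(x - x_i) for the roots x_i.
\frac{\delta(x - 7) + \delta(x + 7)}{56}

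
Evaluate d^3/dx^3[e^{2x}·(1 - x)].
\left(- 8 x - 4\right) e^{2 x}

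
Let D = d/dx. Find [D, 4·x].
4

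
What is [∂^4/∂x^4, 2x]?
8\frac{d^{3}}{dx^{3}}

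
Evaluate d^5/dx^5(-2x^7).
- 5040 x^{2}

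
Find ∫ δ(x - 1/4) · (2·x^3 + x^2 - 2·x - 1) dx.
- \frac{45}{32}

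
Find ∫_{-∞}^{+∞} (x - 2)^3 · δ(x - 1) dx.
-1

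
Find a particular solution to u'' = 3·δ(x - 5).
\frac{3|x - 5|}{2}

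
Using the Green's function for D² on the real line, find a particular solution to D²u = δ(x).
\frac{|x|}{2}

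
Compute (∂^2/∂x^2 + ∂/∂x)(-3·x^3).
9 x \left(- x - 2\right)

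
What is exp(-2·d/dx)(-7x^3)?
- 7 x^{3} + 42 x^{2} - 84 x + 56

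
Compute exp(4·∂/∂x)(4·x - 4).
4 x + 12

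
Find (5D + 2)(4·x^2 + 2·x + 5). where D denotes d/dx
8 x^{2} + 44 x + 20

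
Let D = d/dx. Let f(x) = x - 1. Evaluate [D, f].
1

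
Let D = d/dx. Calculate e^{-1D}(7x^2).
7 x^{2} - 14 x + 7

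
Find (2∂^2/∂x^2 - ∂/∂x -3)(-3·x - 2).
9 x + 9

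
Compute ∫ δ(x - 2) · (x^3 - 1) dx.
7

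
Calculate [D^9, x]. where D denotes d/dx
9D^{8}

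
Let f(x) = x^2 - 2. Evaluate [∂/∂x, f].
2 x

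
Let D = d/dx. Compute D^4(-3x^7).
- 2520 x^{3}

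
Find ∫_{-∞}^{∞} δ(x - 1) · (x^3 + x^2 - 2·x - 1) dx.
-1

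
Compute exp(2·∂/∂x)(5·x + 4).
5 x + 14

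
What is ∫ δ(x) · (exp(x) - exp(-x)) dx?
0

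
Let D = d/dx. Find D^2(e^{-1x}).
e^{- x}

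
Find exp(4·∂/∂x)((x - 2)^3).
x^{3} + 6 x^{2} + 12 x + 8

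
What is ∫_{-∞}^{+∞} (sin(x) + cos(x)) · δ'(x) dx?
-1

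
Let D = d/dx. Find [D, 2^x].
2^{x} \log{\left(2 \right)}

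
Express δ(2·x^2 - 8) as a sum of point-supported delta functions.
\frac{\delta(x - 2) + \delta(x + 2)}{8}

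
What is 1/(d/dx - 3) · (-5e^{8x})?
- e^{8 x}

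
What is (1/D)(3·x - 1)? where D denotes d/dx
\frac{3 x^{2}}{2} - x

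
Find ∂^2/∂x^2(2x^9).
144 x^{7}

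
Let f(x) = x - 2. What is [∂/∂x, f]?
1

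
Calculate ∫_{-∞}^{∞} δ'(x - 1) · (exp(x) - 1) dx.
- e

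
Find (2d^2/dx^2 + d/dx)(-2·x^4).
8 x^{2} \left(- x - 6\right)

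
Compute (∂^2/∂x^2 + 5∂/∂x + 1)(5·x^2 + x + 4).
5 x^{2} + 51 x + 19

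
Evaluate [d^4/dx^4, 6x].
24\frac{d^{3}}{dx^{3}}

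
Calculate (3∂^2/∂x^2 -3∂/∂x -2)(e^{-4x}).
58 e^{- 4 x}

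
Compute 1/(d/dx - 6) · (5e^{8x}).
\frac{5 e^{8 x}}{2}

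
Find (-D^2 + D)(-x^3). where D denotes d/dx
3 x \left(2 - x\right)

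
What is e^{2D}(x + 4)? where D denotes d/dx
x + 6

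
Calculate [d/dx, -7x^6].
- 42 x^{5}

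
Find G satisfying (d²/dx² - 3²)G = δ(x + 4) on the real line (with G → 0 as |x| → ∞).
-\frac{e^{-3|x + 4|}}{6}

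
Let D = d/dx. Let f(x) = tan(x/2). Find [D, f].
\frac{1}{\cos{\left(x \right)} + 1}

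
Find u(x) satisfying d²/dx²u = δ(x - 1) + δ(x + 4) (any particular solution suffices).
\frac{|x - 1|}{2} + \frac{|x + 4|}{2}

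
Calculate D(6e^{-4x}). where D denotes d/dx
- 24 e^{- 4 x}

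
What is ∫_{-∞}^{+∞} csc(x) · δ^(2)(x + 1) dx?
- \left(2 \cot^{2}{\left(1 \right)} + 1\right) \csc{\left(1 \right)}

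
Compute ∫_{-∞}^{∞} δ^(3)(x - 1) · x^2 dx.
0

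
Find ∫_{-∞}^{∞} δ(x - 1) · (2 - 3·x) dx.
-1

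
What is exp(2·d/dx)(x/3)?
\frac{x}{3} + \frac{2}{3}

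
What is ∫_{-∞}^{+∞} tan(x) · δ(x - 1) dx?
\tan{\left(1 \right)}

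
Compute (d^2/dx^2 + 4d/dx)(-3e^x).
- 15 e^{x}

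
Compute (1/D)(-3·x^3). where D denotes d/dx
- \frac{3 x^{4}}{4}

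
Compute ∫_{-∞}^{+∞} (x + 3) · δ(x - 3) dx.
6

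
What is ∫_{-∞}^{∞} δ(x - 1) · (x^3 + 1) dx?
2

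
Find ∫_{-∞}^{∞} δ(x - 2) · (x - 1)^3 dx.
1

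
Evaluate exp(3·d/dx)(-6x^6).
- 6 x^{6} - 108 x^{5} - 810 x^{4} - 3240 x^{3} - 7290 x^{2} - 8748 x - 4374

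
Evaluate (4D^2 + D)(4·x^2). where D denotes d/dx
8 x + 32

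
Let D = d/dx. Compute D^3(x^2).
0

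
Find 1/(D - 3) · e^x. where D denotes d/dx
- \frac{e^{x}}{2}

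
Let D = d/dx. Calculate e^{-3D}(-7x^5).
- 7 x^{5} + 105 x^{4} - 630 x^{3} + 1890 x^{2} - 2835 x + 1701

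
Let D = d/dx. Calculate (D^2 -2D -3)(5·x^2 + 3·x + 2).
- 15 x^{2} - 29 x - 2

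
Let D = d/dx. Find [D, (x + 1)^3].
3 \left(x + 1\right)^{2}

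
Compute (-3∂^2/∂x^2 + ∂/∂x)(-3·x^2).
18 - 6 x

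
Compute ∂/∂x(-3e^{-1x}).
3 e^{- x}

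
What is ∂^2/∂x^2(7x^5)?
140 x^{3}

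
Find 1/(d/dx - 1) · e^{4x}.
\frac{e^{4 x}}{3}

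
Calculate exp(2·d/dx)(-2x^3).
- 2 x^{3} - 12 x^{2} - 24 x - 16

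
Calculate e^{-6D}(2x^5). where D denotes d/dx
2 x^{5} - 60 x^{4} + 720 x^{3} - 4320 x^{2} + 12960 x - 15552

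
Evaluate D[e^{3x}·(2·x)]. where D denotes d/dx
\left(6 x + 2\right) e^{3 x}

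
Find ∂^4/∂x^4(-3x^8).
- 5040 x^{4}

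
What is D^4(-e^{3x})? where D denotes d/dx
- 81 e^{3 x}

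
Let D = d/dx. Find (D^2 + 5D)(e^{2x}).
14 e^{2 x}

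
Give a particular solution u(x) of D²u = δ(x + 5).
\frac{|x + 5|}{2}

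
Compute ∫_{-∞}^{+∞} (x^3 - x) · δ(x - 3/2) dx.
\frac{15}{8}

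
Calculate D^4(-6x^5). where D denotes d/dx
- 720 x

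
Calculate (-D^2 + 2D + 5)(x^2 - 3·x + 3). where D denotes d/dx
5 x^{2} - 11 x + 7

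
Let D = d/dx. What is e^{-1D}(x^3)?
x^{3} - 3 x^{2} + 3 x - 1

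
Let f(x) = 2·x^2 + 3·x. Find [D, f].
4 x + 3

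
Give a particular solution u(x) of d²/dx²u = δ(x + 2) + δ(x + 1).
\frac{|x + 2|}{2} + \frac{|x + 1|}{2}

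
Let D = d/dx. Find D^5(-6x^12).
- 570240 x^{7}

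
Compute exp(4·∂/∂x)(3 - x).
- x - 1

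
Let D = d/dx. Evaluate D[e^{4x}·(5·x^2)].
10 x \left(2 x + 1\right) e^{4 x}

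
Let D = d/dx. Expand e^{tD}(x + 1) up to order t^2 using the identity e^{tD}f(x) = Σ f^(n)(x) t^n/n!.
t + x + 1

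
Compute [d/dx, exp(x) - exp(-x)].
2 \cosh{\left(x \right)}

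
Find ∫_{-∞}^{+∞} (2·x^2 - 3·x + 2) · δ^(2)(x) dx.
4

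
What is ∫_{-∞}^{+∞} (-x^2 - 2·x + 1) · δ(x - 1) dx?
-2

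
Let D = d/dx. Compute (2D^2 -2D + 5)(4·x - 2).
20 x - 18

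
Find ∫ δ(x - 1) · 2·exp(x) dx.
2 e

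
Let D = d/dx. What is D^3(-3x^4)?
- 72 x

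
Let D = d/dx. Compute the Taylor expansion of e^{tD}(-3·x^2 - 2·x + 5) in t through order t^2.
- 3 t^{2} - 2 t \left(3 x + 1\right) - 3 x^{2} - 2 x + 5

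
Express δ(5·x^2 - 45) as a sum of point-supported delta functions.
\frac{\delta(x - 3) + \delta(x + 3)}{30}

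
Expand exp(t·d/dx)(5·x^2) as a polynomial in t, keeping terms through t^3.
5 t^{2} + 10 t x + 5 x^{2}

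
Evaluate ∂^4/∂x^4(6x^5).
720 x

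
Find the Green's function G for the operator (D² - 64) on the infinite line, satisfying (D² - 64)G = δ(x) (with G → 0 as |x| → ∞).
-\frac{e^{-8|x|}}{16}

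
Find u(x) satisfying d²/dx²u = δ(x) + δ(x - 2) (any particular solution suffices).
\frac{|x|}{2} + \frac{|x - 2|}{2}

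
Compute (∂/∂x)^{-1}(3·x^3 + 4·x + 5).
\frac{3 x^{4}}{4} + 2 x^{2} + 5 x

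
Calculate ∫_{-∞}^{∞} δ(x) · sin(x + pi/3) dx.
\frac{\sqrt{3}}{2}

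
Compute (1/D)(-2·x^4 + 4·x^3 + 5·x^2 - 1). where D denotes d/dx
- \frac{2 x^{5}}{5} + x^{4} + \frac{5 x^{3}}{3} - x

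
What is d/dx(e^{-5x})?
- 5 e^{- 5 x}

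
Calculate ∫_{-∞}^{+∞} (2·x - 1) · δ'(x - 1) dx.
-2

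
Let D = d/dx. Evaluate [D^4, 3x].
12D^{3}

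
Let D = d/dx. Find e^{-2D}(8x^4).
8 x^{4} - 64 x^{3} + 192 x^{2} - 256 x + 128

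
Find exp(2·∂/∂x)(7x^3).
7 x^{3} + 42 x^{2} + 84 x + 56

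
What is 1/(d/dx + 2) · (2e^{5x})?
\frac{2 e^{5 x}}{7}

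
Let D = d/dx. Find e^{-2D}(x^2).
x^{2} - 4 x + 4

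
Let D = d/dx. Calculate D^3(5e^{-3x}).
- 135 e^{- 3 x}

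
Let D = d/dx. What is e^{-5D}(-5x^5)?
- 5 x^{5} + 125 x^{4} - 1250 x^{3} + 6250 x^{2} - 15625 x + 15625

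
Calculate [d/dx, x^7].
7 x^{6}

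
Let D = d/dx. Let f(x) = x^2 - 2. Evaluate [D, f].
2 x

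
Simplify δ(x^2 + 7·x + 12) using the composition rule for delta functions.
\frac{\delta(x + 4) + \delta(x + 3)}{1}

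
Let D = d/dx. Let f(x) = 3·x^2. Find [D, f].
6 x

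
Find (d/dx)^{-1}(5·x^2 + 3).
\frac{5 x^{3}}{3} + 3 x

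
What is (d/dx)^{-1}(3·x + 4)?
\frac{3 x^{2}}{2} + 4 x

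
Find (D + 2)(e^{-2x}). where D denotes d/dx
0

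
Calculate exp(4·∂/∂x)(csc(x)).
\csc{\left(x + 4 \right)}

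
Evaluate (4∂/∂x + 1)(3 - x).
- x - 1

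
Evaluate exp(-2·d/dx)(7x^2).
7 x^{2} - 28 x + 28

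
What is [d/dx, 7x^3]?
21 x^{2}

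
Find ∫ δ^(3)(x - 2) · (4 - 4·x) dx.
0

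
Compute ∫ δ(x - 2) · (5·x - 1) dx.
9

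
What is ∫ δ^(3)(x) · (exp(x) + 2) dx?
-1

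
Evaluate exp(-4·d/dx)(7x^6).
7 x^{6} - 168 x^{5} + 1680 x^{4} - 8960 x^{3} + 26880 x^{2} - 43008 x + 28672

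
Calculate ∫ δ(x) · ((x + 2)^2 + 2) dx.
6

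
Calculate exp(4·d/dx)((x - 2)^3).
x^{3} + 6 x^{2} + 12 x + 8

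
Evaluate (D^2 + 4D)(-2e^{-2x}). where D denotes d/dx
8 e^{- 2 x}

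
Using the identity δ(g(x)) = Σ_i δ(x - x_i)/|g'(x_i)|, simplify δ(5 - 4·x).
\frac{\delta(x - 5/4)}{4}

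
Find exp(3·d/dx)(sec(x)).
\sec{\left(x + 3 \right)}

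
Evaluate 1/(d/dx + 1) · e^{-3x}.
- \frac{e^{- 3 x}}{2}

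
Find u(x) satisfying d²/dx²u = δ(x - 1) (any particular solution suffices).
\frac{|x - 1|}{2}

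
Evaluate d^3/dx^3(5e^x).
5 e^{x}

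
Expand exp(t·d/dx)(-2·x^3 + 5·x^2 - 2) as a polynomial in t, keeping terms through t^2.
- t^{2} \left(6 x - 5\right) - 2 t x \left(3 x - 5\right) - 2 x^{3} + 5 x^{2} - 2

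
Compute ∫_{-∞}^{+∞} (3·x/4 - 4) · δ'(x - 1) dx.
- \frac{3}{4}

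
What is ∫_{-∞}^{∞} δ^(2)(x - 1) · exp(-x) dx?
e^{-1}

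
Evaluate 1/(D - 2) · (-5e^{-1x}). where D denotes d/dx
\frac{5 e^{- x}}{3}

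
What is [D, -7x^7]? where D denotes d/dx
- 49 x^{6}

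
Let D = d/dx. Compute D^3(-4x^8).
- 1344 x^{5}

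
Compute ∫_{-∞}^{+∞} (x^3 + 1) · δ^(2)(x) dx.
0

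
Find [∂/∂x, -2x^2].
- 4 x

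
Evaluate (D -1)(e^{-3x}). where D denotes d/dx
- 4 e^{- 3 x}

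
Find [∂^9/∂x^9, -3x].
-27\frac{d^{8}}{dx^{8}}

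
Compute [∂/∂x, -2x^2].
- 4 x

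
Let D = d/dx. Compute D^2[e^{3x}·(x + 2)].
\left(9 x + 24\right) e^{3 x}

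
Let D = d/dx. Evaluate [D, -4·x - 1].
-4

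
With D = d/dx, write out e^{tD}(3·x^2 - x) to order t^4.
3 t^{2} + t \left(6 x - 1\right) + 3 x^{2} - x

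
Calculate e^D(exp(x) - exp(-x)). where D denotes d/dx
2 \sinh{\left(x + 1 \right)}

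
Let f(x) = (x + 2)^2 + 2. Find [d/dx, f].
2 x + 4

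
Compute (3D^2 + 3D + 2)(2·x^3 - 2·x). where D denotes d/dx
4 x^{3} + 18 x^{2} + 32 x - 6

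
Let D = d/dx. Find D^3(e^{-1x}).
- e^{- x}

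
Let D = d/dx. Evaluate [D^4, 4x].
16D^{3}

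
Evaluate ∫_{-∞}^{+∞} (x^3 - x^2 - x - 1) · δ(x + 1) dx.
-2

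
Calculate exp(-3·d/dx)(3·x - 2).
3 x - 11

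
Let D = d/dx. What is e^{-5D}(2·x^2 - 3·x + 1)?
2 x^{2} - 23 x + 66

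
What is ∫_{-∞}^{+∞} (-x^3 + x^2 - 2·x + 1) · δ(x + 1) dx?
5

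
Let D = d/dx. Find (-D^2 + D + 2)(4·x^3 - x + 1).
8 x^{3} + 12 x^{2} - 26 x + 1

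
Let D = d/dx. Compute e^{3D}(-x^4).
- x^{4} - 12 x^{3} - 54 x^{2} - 108 x - 81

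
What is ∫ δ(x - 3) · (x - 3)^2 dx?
0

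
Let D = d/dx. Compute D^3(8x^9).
4032 x^{6}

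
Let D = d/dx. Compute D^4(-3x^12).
- 35640 x^{8}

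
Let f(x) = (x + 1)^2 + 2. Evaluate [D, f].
2 x + 2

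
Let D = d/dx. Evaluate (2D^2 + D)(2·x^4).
8 x^{2} \left(x + 6\right)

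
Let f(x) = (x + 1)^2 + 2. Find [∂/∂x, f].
2 x + 2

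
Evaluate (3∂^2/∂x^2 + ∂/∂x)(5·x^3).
15 x \left(x + 6\right)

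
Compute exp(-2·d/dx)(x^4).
x^{4} - 8 x^{3} + 24 x^{2} - 32 x + 16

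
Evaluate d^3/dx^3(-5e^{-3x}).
135 e^{- 3 x}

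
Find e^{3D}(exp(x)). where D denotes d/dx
e^{x + 3}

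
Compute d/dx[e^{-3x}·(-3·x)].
3 \left(3 x - 1\right) e^{- 3 x}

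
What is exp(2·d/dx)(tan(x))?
\tan{\left(x + 2 \right)}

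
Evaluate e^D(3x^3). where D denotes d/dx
3 x^{3} + 9 x^{2} + 9 x + 3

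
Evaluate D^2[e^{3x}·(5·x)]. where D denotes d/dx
\left(45 x + 30\right) e^{3 x}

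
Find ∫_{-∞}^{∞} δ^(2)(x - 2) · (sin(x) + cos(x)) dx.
- \sin{\left(2 \right)} - \cos{\left(2 \right)}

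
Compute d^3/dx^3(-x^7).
- 210 x^{4}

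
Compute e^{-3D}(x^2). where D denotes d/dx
x^{2} - 6 x + 9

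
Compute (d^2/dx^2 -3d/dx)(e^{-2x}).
10 e^{- 2 x}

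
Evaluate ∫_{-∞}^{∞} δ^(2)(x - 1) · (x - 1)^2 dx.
2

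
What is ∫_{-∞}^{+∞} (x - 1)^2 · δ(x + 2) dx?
9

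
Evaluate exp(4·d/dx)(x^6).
x^{6} + 24 x^{5} + 240 x^{4} + 1280 x^{3} + 3840 x^{2} + 6144 x + 4096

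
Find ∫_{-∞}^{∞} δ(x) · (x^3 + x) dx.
0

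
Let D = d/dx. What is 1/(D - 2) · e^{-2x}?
- \frac{e^{- 2 x}}{4}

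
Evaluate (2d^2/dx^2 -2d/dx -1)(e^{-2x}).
11 e^{- 2 x}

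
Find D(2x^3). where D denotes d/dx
6 x^{2}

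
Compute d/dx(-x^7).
- 7 x^{6}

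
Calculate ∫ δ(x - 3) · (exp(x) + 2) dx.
2 + e^{3}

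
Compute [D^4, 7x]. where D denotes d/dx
28D^{3}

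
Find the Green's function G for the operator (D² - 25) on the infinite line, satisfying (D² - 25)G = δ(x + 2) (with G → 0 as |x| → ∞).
-\frac{e^{-5|x + 2|}}{10}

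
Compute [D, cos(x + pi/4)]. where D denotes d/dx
- \sin{\left(x + \frac{\pi}{4} \right)}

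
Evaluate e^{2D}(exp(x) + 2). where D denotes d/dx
e^{x + 2} + 2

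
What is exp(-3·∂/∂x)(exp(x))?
e^{x - 3}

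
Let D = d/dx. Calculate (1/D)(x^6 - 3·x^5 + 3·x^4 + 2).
\frac{x^{7}}{7} - \frac{x^{6}}{2} + \frac{3 x^{5}}{5} + 2 x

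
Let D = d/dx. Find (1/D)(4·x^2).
\frac{4 x^{3}}{3}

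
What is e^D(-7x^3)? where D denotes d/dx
- 7 x^{3} - 21 x^{2} - 21 x - 7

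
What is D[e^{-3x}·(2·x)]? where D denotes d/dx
2 \left(1 - 3 x\right) e^{- 3 x}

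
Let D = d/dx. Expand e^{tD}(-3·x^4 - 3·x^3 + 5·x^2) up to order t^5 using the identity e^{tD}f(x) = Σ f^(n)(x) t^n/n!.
- 3 t^{4} - t^{3} \left(12 x + 3\right) - t^{2} \left(18 x^{2} + 9 x - 5\right) - t x \left(12 x^{2} + 9 x - 10\right) - 3 x^{4} - 3 x^{3} + 5 x^{2}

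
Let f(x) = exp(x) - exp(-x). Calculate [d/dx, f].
2 \cosh{\left(x \right)}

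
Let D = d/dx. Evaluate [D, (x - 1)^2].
2 x - 2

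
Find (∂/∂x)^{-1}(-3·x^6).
- \frac{3 x^{7}}{7}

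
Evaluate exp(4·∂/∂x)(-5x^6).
- 5 x^{6} - 120 x^{5} - 1200 x^{4} - 6400 x^{3} - 19200 x^{2} - 30720 x - 20480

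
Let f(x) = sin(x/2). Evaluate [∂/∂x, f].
\frac{\cos{\left(\frac{x}{2} \right)}}{2}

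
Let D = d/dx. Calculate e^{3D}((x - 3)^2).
x^{2}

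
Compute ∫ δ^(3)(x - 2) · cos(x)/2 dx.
- \frac{\sin{\left(2 \right)}}{2}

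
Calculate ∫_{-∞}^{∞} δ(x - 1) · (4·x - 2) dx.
2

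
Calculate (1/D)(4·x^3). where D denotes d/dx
x^{4}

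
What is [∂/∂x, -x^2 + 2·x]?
2 - 2 x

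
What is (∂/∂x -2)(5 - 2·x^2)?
4 x^{2} - 4 x - 10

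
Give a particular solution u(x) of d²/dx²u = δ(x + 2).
\frac{|x + 2|}{2}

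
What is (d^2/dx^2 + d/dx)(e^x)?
2 e^{x}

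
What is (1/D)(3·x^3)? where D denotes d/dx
\frac{3 x^{4}}{4}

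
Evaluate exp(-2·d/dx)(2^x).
2^{x - 2}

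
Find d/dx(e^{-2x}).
- 2 e^{- 2 x}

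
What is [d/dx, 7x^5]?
35 x^{4}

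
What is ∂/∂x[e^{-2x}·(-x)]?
\left(2 x - 1\right) e^{- 2 x}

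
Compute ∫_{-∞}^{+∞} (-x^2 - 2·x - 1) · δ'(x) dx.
2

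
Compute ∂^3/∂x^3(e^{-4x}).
- 64 e^{- 4 x}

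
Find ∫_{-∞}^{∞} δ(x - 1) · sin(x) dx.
\sin{\left(1 \right)}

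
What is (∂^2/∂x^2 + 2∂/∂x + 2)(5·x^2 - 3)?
10 x^{2} + 20 x + 4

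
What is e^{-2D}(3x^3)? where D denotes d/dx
3 x^{3} - 18 x^{2} + 36 x - 24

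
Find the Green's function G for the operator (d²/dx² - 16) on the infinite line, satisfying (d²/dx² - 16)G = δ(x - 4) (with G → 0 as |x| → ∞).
-\frac{e^{-4|x - 4|}}{8}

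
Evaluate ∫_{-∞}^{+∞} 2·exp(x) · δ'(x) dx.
-2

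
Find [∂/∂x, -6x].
-6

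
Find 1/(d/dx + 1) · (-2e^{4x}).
- \frac{2 e^{4 x}}{5}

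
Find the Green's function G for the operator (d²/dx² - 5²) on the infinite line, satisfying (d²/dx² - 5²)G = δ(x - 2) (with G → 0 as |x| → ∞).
-\frac{e^{-5|x - 2|}}{10}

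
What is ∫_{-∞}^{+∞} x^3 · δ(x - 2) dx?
8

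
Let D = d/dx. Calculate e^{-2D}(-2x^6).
- 2 x^{6} + 24 x^{5} - 120 x^{4} + 320 x^{3} - 480 x^{2} + 384 x - 128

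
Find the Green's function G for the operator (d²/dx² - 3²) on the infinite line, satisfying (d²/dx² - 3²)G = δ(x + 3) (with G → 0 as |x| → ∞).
-\frac{e^{-3|x + 3|}}{6}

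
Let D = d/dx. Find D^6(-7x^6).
-5040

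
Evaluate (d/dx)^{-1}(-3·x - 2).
- \frac{3 x^{2}}{2} - 2 x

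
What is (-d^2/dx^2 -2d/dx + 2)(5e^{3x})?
- 65 e^{3 x}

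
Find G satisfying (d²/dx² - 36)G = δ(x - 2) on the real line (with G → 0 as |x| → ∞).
-\frac{e^{-6|x - 2|}}{12}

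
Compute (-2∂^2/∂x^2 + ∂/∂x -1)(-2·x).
2 x - 2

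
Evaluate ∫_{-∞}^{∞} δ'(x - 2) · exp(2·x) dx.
- 2 e^{4}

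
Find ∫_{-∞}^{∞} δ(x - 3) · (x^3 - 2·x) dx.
21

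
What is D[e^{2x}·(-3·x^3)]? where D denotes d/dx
x^{2} \left(- 6 x - 9\right) e^{2 x}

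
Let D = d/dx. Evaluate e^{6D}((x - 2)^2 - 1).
x^{2} + 8 x + 15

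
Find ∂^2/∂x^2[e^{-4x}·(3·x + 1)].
8 \left(6 x - 1\right) e^{- 4 x}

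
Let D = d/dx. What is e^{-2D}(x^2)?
x^{2} - 4 x + 4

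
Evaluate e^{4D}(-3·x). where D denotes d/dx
- 3 x - 12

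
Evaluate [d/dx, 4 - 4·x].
-4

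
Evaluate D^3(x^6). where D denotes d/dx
120 x^{3}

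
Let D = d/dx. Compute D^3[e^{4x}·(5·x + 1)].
\left(320 x + 304\right) e^{4 x}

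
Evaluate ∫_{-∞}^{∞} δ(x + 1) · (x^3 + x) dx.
-2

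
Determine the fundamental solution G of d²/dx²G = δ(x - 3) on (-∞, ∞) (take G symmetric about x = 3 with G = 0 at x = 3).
\frac{|x - 3|}{2}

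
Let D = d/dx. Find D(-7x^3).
- 21 x^{2}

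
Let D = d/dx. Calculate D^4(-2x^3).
0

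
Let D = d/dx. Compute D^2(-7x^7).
- 294 x^{5}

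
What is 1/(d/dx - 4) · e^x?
- \frac{e^{x}}{3}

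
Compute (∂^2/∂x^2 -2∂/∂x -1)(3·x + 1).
- 3 x - 7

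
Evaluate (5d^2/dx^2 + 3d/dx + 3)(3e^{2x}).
87 e^{2 x}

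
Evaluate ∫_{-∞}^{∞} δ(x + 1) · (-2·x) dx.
2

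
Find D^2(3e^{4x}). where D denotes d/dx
48 e^{4 x}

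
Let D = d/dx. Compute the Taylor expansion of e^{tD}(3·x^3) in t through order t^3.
3 t^{3} + 9 t^{2} x + 9 t x^{2} + 3 x^{3}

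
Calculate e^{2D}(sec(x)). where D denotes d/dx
\sec{\left(x + 2 \right)}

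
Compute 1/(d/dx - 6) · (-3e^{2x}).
\frac{3 e^{2 x}}{4}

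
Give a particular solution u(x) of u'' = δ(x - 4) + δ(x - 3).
\frac{|x - 4|}{2} + \frac{|x - 3|}{2}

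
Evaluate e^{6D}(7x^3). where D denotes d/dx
7 x^{3} + 126 x^{2} + 756 x + 1512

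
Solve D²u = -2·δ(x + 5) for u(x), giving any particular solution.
-|x + 5|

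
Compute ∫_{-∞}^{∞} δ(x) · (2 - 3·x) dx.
2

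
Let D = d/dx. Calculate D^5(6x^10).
181440 x^{5}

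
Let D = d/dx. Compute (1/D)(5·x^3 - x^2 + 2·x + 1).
\frac{5 x^{4}}{4} - \frac{x^{3}}{3} + x^{2} + x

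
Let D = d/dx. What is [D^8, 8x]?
64D^{7}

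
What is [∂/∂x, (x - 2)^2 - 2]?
2 x - 4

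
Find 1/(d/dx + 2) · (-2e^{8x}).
- \frac{e^{8 x}}{5}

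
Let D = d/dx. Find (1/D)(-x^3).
- \frac{x^{4}}{4}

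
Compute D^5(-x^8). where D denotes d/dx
- 6720 x^{3}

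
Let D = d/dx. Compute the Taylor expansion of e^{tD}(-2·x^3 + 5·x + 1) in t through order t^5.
- 2 t^{3} - 6 t^{2} x - t \left(6 x^{2} - 5\right) - 2 x^{3} + 5 x + 1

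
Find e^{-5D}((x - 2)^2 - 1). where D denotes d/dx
x^{2} - 14 x + 48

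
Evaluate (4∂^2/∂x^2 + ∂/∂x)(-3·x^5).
15 x^{3} \left(- x - 16\right)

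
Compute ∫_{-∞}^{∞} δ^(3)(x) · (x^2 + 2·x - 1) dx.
0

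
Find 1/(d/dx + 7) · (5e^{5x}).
\frac{5 e^{5 x}}{12}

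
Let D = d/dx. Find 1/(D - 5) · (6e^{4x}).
- 6 e^{4 x}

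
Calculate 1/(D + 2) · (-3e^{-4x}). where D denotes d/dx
\frac{3 e^{- 4 x}}{2}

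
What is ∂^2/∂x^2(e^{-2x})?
4 e^{- 2 x}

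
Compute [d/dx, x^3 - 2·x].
3 x^{2} - 2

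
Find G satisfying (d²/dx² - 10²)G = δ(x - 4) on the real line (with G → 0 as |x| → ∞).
-\frac{e^{-10|x - 4|}}{20}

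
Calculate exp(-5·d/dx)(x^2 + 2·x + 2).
x^{2} - 8 x + 17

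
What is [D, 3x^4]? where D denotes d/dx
12 x^{3}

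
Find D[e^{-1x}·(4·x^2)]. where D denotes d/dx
4 x \left(2 - x\right) e^{- x}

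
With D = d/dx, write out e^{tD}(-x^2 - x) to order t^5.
- t^{2} - t \left(2 x + 1\right) - x^{2} - x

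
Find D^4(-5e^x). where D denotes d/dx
- 5 e^{x}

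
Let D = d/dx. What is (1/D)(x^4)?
\frac{x^{5}}{5}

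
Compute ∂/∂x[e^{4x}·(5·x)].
\left(20 x + 5\right) e^{4 x}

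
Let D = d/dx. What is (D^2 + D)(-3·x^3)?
9 x \left(- x - 2\right)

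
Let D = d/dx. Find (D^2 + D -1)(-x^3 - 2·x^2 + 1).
x^{3} - x^{2} - 10 x - 5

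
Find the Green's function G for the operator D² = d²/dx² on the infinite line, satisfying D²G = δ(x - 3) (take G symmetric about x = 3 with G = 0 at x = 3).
\frac{|x - 3|}{2}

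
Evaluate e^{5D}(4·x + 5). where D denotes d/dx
4 x + 25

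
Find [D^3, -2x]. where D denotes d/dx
-6D^{2}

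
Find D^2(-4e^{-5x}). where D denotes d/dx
- 100 e^{- 5 x}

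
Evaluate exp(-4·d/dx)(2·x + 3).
2 x - 5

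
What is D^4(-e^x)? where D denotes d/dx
- e^{x}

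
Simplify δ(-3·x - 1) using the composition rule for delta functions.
\frac{\delta(x + 1/3)}{3}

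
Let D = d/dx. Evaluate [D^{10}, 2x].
20D^{9}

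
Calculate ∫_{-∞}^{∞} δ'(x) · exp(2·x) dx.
-2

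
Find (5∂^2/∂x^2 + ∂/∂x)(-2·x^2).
- 4 x - 20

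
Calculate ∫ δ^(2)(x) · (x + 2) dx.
0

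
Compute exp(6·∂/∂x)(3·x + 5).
3 x + 23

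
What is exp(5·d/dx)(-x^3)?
- x^{3} - 15 x^{2} - 75 x - 125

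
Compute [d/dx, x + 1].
1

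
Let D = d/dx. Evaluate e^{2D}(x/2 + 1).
\frac{x}{2} + 2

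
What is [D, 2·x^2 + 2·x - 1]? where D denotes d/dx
4 x + 2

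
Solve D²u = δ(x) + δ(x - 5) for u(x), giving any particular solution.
\frac{|x|}{2} + \frac{|x - 5|}{2}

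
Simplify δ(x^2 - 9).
\frac{\delta(x - 3) + \delta(x + 3)}{6}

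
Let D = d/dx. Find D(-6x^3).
- 18 x^{2}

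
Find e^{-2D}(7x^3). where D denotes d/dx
7 x^{3} - 42 x^{2} + 84 x - 56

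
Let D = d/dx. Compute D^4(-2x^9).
- 6048 x^{5}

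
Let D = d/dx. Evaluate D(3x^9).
27 x^{8}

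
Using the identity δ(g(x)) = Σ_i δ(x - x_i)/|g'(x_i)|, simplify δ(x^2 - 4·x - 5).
\frac{\delta(x + 1) + \delta(x - 5)}{6}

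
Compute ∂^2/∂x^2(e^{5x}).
25 e^{5 x}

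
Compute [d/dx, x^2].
2 x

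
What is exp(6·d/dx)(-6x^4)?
- 6 x^{4} - 144 x^{3} - 1296 x^{2} - 5184 x - 7776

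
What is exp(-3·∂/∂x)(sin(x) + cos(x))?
\sqrt{2} \cos{\left(- x + \frac{\pi}{4} + 3 \right)}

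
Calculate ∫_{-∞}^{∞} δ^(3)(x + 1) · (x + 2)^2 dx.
0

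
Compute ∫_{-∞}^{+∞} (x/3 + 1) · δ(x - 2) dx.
\frac{5}{3}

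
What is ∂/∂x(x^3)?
3 x^{2}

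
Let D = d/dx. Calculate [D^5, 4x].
20D^{4}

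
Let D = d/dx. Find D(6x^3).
18 x^{2}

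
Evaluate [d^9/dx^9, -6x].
-54\frac{d^{8}}{dx^{8}}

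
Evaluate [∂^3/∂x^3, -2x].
-6\frac{d^{2}}{dx^{2}}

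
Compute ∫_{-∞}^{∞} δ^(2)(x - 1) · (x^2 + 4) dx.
2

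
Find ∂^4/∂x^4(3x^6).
1080 x^{2}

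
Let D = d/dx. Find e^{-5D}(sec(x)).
\sec{\left(x - 5 \right)}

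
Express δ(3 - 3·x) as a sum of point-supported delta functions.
\frac{\delta(x - 1)}{3}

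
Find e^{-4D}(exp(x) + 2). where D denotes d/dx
e^{x - 4} + 2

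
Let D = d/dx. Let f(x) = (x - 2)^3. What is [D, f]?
3 \left(x - 2\right)^{2}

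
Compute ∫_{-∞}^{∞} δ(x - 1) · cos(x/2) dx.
\cos{\left(\frac{1}{2} \right)}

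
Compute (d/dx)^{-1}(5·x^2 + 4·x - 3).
\frac{5 x^{3}}{3} + 2 x^{2} - 3 x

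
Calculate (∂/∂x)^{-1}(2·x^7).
\frac{x^{8}}{4}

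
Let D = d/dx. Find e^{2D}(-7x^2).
- 7 x^{2} - 28 x - 28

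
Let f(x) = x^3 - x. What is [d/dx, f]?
3 x^{2} - 1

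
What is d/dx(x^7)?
7 x^{6}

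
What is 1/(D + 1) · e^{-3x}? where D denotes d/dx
- \frac{e^{- 3 x}}{2}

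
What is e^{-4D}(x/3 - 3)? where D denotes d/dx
\frac{x}{3} - \frac{13}{3}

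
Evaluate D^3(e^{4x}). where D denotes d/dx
64 e^{4 x}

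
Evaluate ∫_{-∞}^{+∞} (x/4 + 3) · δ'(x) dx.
- \frac{1}{4}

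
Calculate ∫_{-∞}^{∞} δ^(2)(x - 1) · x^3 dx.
6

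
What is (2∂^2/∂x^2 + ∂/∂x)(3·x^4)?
12 x^{2} \left(x + 6\right)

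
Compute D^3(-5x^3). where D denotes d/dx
-30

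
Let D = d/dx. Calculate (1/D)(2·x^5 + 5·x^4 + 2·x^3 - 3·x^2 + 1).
\frac{x^{6}}{3} + x^{5} + \frac{x^{4}}{2} - x^{3} + x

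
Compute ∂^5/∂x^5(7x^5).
840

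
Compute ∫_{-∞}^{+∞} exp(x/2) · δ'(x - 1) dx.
- \frac{e^{\frac{1}{2}}}{2}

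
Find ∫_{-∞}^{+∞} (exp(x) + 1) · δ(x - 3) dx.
1 + e^{3}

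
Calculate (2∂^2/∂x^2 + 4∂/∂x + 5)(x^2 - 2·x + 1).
5 x^{2} - 2 x + 1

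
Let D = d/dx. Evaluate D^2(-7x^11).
- 770 x^{9}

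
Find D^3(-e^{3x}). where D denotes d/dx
- 27 e^{3 x}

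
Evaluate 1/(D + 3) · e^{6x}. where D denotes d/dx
\frac{e^{6 x}}{9}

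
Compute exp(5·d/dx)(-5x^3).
- 5 x^{3} - 75 x^{2} - 375 x - 625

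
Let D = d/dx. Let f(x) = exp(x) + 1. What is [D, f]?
e^{x}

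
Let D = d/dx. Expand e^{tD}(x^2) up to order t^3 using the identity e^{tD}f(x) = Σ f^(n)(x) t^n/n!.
t^{2} + 2 t x + x^{2}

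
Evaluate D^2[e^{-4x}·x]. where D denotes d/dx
8 \left(2 x - 1\right) e^{- 4 x}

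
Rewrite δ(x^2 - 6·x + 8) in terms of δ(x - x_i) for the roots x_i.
\frac{\delta(x - 4) + \delta(x - 2)}{2}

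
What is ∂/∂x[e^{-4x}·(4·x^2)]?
8 x \left(1 - 2 x\right) e^{- 4 x}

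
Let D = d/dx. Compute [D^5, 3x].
15D^{4}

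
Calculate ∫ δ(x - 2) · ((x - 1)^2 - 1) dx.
0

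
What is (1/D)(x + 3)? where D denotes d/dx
\frac{x^{2}}{2} + 3 x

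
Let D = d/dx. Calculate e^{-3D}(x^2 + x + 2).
x^{2} - 5 x + 8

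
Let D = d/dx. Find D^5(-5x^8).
- 33600 x^{3}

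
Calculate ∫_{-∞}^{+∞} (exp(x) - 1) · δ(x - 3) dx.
-1 + e^{3}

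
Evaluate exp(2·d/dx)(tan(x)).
\tan{\left(x + 2 \right)}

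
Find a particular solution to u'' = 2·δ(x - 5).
|x - 5|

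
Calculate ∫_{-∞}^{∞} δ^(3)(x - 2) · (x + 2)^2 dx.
0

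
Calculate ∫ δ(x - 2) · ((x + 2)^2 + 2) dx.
18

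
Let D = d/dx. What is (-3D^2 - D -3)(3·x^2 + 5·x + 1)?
- 9 x^{2} - 21 x - 26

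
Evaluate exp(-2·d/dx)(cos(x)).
\cos{\left(x - 2 \right)}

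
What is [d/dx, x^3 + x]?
3 x^{2} + 1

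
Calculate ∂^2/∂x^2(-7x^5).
- 140 x^{3}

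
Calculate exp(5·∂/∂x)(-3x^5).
- 3 x^{5} - 75 x^{4} - 750 x^{3} - 3750 x^{2} - 9375 x - 9375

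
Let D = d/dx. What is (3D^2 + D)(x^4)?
4 x^{2} \left(x + 9\right)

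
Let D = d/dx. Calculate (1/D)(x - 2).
\frac{x^{2}}{2} - 2 x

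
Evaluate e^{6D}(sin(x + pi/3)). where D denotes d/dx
\sin{\left(x + \frac{\pi}{3} + 6 \right)}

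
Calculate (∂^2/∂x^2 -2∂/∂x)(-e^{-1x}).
- 3 e^{- x}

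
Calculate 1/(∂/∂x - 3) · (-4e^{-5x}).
\frac{e^{- 5 x}}{2}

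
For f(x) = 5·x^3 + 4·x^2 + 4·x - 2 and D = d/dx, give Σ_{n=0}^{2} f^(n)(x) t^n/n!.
t^{2} \left(15 x + 4\right) + t \left(15 x^{2} + 8 x + 4\right) + 5 x^{3} + 4 x^{2} + 4 x - 2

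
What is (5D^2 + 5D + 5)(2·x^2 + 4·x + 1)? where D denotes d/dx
10 x^{2} + 40 x + 45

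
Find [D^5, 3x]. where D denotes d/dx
15D^{4}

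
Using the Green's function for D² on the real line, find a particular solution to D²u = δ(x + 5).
\frac{|x + 5|}{2}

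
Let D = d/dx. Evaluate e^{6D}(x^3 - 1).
x^{3} + 18 x^{2} + 108 x + 215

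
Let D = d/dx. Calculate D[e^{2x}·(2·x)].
\left(4 x + 2\right) e^{2 x}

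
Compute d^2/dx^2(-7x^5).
- 140 x^{3}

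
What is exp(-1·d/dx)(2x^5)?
2 x^{5} - 10 x^{4} + 20 x^{3} - 20 x^{2} + 10 x - 2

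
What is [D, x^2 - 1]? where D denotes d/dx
2 x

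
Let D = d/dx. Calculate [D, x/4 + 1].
\frac{1}{4}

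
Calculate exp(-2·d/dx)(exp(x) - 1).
e^{x - 2} - 1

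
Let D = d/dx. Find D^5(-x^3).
0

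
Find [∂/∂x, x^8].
8 x^{7}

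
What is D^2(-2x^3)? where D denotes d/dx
- 12 x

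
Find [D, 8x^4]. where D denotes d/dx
32 x^{3}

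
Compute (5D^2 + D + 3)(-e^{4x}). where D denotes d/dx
- 87 e^{4 x}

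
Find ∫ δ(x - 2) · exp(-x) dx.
e^{-2}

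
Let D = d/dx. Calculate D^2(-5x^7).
- 210 x^{5}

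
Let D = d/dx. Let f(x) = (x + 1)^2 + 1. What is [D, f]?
2 x + 2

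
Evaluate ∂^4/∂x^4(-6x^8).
- 10080 x^{4}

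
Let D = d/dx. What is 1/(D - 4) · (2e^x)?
- \frac{2 e^{x}}{3}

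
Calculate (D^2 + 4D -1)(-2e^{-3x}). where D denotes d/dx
8 e^{- 3 x}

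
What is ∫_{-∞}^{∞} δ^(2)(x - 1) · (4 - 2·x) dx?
0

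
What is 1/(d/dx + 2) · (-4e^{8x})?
- \frac{2 e^{8 x}}{5}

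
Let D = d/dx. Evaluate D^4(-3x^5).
- 360 x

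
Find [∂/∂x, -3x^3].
- 9 x^{2}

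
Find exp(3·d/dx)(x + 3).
x + 6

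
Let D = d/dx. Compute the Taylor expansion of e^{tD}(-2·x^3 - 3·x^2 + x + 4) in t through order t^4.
- 2 t^{3} - t^{2} \left(6 x + 3\right) - t \left(6 x^{2} + 6 x - 1\right) - 2 x^{3} - 3 x^{2} + x + 4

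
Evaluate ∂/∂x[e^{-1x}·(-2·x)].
2 \left(x - 1\right) e^{- x}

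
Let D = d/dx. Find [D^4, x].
4D^{3}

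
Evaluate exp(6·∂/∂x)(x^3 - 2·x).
x^{3} + 18 x^{2} + 106 x + 204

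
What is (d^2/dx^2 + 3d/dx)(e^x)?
4 e^{x}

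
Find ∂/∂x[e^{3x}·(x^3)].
3 x^{2} \left(x + 1\right) e^{3 x}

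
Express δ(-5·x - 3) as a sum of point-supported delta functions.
\frac{\delta(x + 3/5)}{5}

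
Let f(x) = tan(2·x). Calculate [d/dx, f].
\frac{2}{\cos^{2}{\left(2 x \right)}}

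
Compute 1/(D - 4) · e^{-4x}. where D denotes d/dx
- \frac{e^{- 4 x}}{8}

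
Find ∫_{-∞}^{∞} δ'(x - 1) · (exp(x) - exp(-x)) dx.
- 2 \cosh{\left(1 \right)}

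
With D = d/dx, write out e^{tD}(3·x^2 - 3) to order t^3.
3 t^{2} + 6 t x + 3 x^{2} - 3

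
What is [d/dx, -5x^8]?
- 40 x^{7}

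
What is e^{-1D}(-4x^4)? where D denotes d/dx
- 4 x^{4} + 16 x^{3} - 24 x^{2} + 16 x - 4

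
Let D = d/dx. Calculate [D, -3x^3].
- 9 x^{2}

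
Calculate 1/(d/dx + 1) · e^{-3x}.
- \frac{e^{- 3 x}}{2}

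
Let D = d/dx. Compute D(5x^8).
40 x^{7}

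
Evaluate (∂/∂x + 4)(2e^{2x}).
12 e^{2 x}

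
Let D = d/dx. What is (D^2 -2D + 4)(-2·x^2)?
- 8 x^{2} + 8 x - 4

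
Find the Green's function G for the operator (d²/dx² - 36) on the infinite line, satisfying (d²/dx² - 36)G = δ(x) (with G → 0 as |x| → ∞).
-\frac{e^{-6|x|}}{12}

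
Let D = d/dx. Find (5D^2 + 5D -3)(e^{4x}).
97 e^{4 x}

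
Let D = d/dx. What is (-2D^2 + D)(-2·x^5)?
10 x^{3} \left(8 - x\right)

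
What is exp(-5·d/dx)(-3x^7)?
- 3 x^{7} + 105 x^{6} - 1575 x^{5} + 13125 x^{4} - 65625 x^{3} + 196875 x^{2} - 328125 x + 234375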